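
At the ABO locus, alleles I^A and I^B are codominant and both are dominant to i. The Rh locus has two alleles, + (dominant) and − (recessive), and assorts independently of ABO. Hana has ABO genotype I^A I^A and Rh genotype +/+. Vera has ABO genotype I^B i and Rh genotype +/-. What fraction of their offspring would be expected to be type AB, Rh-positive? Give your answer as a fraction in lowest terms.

1/2

ABO cross I^A I^A × I^B i → offspring phenotypes: 1/2 A, 1/2 AB.
Rh cross +/+ × +/- → 1 Rh+.
Independent loci: P(type AB, Rh-positive) = 1/2 × 1 = 1/2.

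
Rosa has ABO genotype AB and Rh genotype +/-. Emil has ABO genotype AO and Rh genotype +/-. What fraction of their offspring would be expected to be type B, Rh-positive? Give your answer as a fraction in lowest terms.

3/16

ABO cross AB × AO → offspring phenotypes: 1/2 A, 1/4 B, 1/4 AB.
Rh cross +/- × +/- → 3/4 Rh+, 1/4 Rh-.
Independent loci: P(type B, Rh-positive) = 1/4 × 3/4 = 3/16.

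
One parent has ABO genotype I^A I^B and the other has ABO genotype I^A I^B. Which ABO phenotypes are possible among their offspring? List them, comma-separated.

Gametes from I^A I^B × I^A I^B give offspring ABO genotypes I^A I^A, I^A I^B, I^B I^B, i.e. phenotypes A, B, AB.

A, B, AB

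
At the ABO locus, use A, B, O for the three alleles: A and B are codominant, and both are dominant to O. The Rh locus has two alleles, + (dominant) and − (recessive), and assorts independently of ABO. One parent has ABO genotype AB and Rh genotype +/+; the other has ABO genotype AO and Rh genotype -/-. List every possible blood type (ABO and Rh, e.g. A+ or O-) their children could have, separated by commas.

A+, B+, AB+

Gametes from AB × AO give offspring ABO genotypes AA, AB, AO, BO, i.e. phenotypes A, B, AB.
Rh cross +/+ × -/- → phenotypes Rh+.
Combining independently: A+, B+, AB+.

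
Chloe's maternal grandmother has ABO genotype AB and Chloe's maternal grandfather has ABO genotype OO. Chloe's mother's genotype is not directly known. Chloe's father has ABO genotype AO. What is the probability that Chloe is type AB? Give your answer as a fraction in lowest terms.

1/8

Chloe's mother's ABO genotype from AB × OO: 1/2 AO, 1/2 BO.
Crossing each possibility with the father AO and summing P(type AB): 1/2·0 + 1/2·1/4 = 1/8.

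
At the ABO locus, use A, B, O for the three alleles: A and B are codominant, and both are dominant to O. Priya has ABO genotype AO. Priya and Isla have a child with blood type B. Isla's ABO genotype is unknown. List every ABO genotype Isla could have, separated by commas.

AB, BB, BO

For each candidate genotype of Isla, check whether crossing it with AO can produce every observed child phenotype.
  AA → possible child types {A} ✗
  AB → possible child types {A, B, AB} ✓
  AO → possible child types {O, A} ✗
  BB → possible child types {B, AB} ✓
  BO → possible child types {O, A, B, AB} ✓
  OO → possible child types {O, A} ✗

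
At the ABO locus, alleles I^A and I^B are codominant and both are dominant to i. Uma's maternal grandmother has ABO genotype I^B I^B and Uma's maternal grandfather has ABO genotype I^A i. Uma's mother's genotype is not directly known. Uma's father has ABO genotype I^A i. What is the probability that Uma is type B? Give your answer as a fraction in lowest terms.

Uma's mother's ABO genotype from I^B I^B × I^A i: 1/2 I^A I^B, 1/2 I^B i.
Crossing each possibility with the father I^A i and summing P(type B): 1/2·1/4 + 1/2·1/4 = 1/4.

1/4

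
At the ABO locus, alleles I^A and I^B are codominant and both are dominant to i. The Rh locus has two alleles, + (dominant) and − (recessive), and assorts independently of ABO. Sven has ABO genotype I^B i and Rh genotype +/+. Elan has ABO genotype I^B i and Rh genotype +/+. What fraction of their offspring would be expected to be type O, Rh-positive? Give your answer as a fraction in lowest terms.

1/4

ABO cross I^B i × I^B i → offspring phenotypes: 1/4 O, 3/4 B.
Rh cross +/+ × +/+ → 1 Rh+.
Independent loci: P(type O, Rh-positive) = 1/4 × 1 = 1/4.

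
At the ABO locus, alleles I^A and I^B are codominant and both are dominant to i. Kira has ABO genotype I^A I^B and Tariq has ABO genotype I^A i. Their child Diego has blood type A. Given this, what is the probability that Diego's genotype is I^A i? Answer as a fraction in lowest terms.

1/2

Cross I^A I^B × I^A i → 1/4 I^A I^A, 1/4 I^A I^B, 1/4 I^A i, 1/4 I^B i.
Type-A genotypes among offspring: I^A I^A (1/4), I^A i (1/4); total 1/2.
P(I^A i | type A) = (1/4) / (1/2) = 1/2.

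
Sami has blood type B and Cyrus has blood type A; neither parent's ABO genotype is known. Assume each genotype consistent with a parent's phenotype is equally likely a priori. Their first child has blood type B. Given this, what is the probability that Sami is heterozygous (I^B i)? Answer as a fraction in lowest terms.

Possible genotypes: Sami ∈ {I^B I^B, I^B i}; Cyrus ∈ {I^A I^A, I^A i}.
Weight each parental genotype pair by prior × P(type-B child):
  I^B I^B × I^A i: posterior weight 2/3.
  I^B i × I^A i: posterior weight 1/3.
Sum the posterior weight over pairs where Sami is I^B i: 1/3.

1/3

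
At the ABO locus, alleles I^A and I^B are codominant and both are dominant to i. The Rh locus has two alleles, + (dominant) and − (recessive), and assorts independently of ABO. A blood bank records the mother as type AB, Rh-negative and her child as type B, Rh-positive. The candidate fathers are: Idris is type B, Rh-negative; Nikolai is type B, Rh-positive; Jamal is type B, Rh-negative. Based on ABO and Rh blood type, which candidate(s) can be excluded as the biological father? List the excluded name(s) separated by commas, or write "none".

Idris, Jamal

A candidate is excluded only if no genotype consistent with his phenotype could produce a type B, Rh-positive child with a type AB, Rh-negative mother.
Idris (type B, Rh-): no genotype consistent with that phenotype can produce a type-B Rh+ child with a type-AB mother.
Jamal (type B, Rh-): no genotype consistent with that phenotype can produce a type-B Rh+ child with a type-AB mother.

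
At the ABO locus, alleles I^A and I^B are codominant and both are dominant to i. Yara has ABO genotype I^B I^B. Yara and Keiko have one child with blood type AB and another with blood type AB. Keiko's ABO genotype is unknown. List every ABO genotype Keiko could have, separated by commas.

I^A I^A, I^A I^B, I^A i

For each candidate genotype of Keiko, check whether crossing it with I^B I^B can produce every observed child phenotype.
  I^A I^A → possible child types {AB} ✓
  I^A I^B → possible child types {B, AB} ✓
  I^A i → possible child types {B, AB} ✓
  I^B I^B → possible child types {B} ✗
  I^B i → possible child types {B} ✗
  i i → possible child types {B} ✗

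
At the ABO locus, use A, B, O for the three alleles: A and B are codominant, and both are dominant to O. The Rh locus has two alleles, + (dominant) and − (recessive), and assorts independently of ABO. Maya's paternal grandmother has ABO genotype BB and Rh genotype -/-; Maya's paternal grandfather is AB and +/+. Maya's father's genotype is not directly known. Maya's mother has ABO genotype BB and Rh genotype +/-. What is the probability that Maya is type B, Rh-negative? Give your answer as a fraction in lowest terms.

3/16

Maya's father's ABO genotype from BB × AB: 1/2 AB, 1/2 BB.
Crossing each possibility with the mother BB and summing P(type B): 1/2·1/2 + 1/2·1 = 3/4.
Similarly for Rh via the father's Rh distribution: P(Rh-) = 1/4.
Independent loci: 3/4 × 1/4 = 3/16.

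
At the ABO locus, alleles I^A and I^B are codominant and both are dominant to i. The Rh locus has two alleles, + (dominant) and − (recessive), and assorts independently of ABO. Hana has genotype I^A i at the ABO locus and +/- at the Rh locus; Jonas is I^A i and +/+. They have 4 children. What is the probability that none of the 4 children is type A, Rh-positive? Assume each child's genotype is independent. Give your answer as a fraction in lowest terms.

ABO cross I^A i × I^A i → 1/4 O, 3/4 A.
Rh cross +/- × +/+ → 1 Rh+; so P(type A, Rh-positive) = 3/4 × 1 = 3/4 per child.
P(not type A, Rh-positive) = 1/4 for one child; (1/4)^4 = 1/256.

1/256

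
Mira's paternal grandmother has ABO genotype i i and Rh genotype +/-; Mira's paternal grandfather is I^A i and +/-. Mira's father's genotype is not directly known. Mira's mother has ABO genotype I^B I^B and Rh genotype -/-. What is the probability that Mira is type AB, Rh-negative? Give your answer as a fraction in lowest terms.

Mira's father's ABO genotype from i i × I^A i: 1/2 I^A i, 1/2 i i.
Crossing each possibility with the mother I^B I^B and summing P(type AB): 1/2·1/2 + 1/2·0 = 1/4.
Similarly for Rh via the father's Rh distribution: P(Rh-) = 1/2.
Independent loci: 1/4 × 1/2 = 1/8.

1/8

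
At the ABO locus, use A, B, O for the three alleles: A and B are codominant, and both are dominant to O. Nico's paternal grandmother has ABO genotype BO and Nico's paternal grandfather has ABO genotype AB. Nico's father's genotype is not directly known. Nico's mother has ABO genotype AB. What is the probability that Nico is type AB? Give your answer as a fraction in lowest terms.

Nico's father's ABO genotype from BO × AB: 1/4 AB, 1/4 AO, 1/4 BB, 1/4 BO.
Crossing each possibility with the mother AB and summing P(type AB): 1/4·1/2 + 1/4·1/4 + 1/4·1/2 + 1/4·1/4 = 3/8.

3/8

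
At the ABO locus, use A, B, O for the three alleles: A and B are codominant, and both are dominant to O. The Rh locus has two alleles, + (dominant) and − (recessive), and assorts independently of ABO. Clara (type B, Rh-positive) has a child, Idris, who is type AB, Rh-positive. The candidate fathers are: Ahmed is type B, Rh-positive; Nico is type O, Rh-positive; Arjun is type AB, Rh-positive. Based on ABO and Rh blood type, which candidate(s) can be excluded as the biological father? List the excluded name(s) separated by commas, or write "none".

A candidate is excluded only if no genotype consistent with his phenotype could produce a type AB, Rh-positive child with a type B, Rh-positive mother.
Ahmed (type B, Rh+): no genotype consistent with that phenotype can produce a type-AB Rh+ child with a type-B mother.
Nico (type O, Rh+): no genotype consistent with that phenotype can produce a type-AB Rh+ child with a type-B mother.

Ahmed, Nico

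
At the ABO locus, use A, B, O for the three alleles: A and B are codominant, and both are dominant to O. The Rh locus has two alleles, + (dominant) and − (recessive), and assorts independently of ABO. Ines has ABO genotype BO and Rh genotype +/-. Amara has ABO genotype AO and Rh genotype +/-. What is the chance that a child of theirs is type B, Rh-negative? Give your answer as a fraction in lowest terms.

1/16

ABO cross BO × AO → offspring phenotypes: 1/4 O, 1/4 A, 1/4 B, 1/4 AB.
Rh cross +/- × +/- → 3/4 Rh+, 1/4 Rh-.
Independent loci: P(type B, Rh-negative) = 1/4 × 1/4 = 1/16.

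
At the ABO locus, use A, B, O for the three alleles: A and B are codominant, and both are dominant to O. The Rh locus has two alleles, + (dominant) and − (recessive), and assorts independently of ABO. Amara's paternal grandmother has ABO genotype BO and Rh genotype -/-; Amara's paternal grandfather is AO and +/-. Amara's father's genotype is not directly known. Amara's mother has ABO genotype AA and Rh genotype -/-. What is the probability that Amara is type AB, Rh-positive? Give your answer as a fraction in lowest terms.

1/16

Amara's father's ABO genotype from BO × AO: 1/4 AB, 1/4 AO, 1/4 BO, 1/4 OO.
Crossing each possibility with the mother AA and summing P(type AB): 1/4·1/2 + 1/4·0 + 1/4·1/2 + 1/4·0 = 1/4.
Similarly for Rh via the father's Rh distribution: P(Rh+) = 1/4.
Independent loci: 1/4 × 1/4 = 1/16.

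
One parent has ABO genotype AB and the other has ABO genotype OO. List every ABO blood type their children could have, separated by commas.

Gametes from AB × OO give offspring ABO genotypes AO, BO, i.e. phenotypes A, B.

A, B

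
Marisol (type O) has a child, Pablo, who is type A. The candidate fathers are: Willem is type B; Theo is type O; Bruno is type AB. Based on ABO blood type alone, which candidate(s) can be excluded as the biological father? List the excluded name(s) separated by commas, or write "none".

Willem, Theo

A candidate is excluded only if no genotype consistent with his phenotype could produce a type A child with a type O mother.
Willem (type B): no genotype consistent with that phenotype can produce a type-A child with a type-O mother.
Theo (type O): no genotype consistent with that phenotype can produce a type-A child with a type-O mother.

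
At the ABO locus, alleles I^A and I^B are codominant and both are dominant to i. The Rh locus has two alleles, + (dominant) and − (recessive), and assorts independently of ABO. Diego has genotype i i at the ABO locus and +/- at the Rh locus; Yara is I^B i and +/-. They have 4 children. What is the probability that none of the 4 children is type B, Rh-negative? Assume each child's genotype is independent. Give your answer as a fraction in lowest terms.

ABO cross i i × I^B i → 1/2 O, 1/2 B.
Rh cross +/- × +/- → 3/4 Rh+, 1/4 Rh-; so P(type B, Rh-negative) = 1/2 × 1/4 = 1/8 per child.
P(not type B, Rh-negative) = 7/8 for one child; (7/8)^4 = 2401/4096.

2401/4096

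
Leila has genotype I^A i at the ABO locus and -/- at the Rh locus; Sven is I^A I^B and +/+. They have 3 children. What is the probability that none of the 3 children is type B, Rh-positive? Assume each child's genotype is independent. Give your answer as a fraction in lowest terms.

27/64

ABO cross I^A i × I^A I^B → 1/2 A, 1/4 B, 1/4 AB.
Rh cross -/- × +/+ → 1 Rh+; so P(type B, Rh-positive) = 1/4 × 1 = 1/4 per child.
P(not type B, Rh-positive) = 3/4 for one child; (3/4)^3 = 27/64.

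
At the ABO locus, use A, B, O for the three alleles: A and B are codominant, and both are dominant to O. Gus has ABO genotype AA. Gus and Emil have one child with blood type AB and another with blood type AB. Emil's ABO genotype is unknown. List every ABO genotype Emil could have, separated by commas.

AB, BB, BO

For each candidate genotype of Emil, check whether crossing it with AA can produce every observed child phenotype.
  AA → possible child types {A} ✗
  AB → possible child types {A, AB} ✓
  AO → possible child types {A} ✗
  BB → possible child types {AB} ✓
  BO → possible child types {A, AB} ✓
  OO → possible child types {A} ✗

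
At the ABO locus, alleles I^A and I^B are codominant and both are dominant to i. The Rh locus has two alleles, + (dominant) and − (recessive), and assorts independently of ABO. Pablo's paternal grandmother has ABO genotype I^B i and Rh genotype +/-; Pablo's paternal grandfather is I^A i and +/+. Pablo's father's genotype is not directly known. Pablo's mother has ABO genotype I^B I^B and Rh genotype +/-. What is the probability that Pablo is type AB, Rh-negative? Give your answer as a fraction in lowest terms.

1/32

Pablo's father's ABO genotype from I^B i × I^A i: 1/4 I^A I^B, 1/4 I^A i, 1/4 I^B i, 1/4 i i.
Crossing each possibility with the mother I^B I^B and summing P(type AB): 1/4·1/2 + 1/4·1/2 + 1/4·0 + 1/4·0 = 1/4.
Similarly for Rh via the father's Rh distribution: P(Rh-) = 1/8.
Independent loci: 1/4 × 1/8 = 1/32.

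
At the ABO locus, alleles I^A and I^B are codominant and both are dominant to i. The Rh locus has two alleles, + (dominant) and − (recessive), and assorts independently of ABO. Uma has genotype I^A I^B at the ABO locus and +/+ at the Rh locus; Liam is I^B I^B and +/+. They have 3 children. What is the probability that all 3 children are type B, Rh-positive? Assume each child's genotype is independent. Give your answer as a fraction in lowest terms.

ABO cross I^A I^B × I^B I^B → 1/2 B, 1/2 AB.
Rh cross +/+ × +/+ → 1 Rh+; so P(type B, Rh-positive) = 1/2 × 1 = 1/2 per child.
All 3 independent: (1/2)^3 = 1/8.

1/8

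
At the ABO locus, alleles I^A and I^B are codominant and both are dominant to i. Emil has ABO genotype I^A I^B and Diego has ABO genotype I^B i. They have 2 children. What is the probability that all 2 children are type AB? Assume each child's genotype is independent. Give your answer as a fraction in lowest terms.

1/16

ABO cross I^A I^B × I^B i → 1/4 A, 1/2 B, 1/4 AB.
So P(type AB) = 1/4 per child.
All 2 independent: (1/4)^2 = 1/16.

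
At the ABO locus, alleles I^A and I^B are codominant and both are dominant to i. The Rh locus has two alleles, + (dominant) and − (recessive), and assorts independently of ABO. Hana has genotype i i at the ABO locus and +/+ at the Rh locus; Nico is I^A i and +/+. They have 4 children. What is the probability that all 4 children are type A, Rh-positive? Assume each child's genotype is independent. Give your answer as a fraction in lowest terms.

ABO cross i i × I^A i → 1/2 O, 1/2 A.
Rh cross +/+ × +/+ → 1 Rh+; so P(type A, Rh-positive) = 1/2 × 1 = 1/2 per child.
All 4 independent: (1/2)^4 = 1/16.

1/16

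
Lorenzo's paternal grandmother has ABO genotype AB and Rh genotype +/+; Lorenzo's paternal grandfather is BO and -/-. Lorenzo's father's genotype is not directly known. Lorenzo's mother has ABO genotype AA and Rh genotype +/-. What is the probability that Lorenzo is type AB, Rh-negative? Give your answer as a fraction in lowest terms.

1/8

Lorenzo's father's ABO genotype from AB × BO: 1/4 AB, 1/4 AO, 1/4 BB, 1/4 BO.
Crossing each possibility with the mother AA and summing P(type AB): 1/4·1/2 + 1/4·0 + 1/4·1 + 1/4·1/2 = 1/2.
Similarly for Rh via the father's Rh distribution: P(Rh-) = 1/4.
Independent loci: 1/2 × 1/4 = 1/8.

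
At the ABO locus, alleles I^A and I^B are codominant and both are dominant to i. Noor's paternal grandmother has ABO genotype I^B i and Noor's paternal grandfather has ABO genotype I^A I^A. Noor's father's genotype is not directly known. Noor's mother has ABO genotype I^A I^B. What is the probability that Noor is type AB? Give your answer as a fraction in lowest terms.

Noor's father's ABO genotype from I^B i × I^A I^A: 1/2 I^A I^B, 1/2 I^A i.
Crossing each possibility with the mother I^A I^B and summing P(type AB): 1/2·1/2 + 1/2·1/4 = 3/8.

3/8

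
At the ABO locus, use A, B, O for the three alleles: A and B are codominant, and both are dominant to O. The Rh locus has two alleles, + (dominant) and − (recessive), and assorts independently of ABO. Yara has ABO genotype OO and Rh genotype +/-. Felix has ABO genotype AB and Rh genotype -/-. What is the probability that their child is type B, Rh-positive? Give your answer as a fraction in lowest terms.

1/4

ABO cross OO × AB → offspring phenotypes: 1/2 A, 1/2 B.
Rh cross +/- × -/- → 1/2 Rh+, 1/2 Rh-.
Independent loci: P(type B, Rh-positive) = 1/2 × 1/2 = 1/4.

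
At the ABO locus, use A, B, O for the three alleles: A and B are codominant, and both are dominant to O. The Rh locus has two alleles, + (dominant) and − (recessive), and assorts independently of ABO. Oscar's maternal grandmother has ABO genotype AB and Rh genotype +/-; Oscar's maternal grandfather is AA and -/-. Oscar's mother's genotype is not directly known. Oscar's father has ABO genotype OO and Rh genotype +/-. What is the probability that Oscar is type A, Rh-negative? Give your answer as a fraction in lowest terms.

Oscar's mother's ABO genotype from AB × AA: 1/2 AA, 1/2 AB.
Crossing each possibility with the father OO and summing P(type A): 1/2·1 + 1/2·1/2 = 3/4.
Similarly for Rh via the mother's Rh distribution: P(Rh-) = 3/8.
Independent loci: 3/4 × 3/8 = 9/32.

9/32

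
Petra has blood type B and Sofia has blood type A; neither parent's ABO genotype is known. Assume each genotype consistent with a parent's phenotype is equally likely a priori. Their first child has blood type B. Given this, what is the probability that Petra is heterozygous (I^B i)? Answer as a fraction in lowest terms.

1/3

Possible genotypes: Petra ∈ {I^B I^B, I^B i}; Sofia ∈ {I^A I^A, I^A i}.
Weight each parental genotype pair by prior × P(type-B child):
  I^B I^B × I^A i: posterior weight 2/3.
  I^B i × I^A i: posterior weight 1/3.
Sum the posterior weight over pairs where Petra is I^B i: 1/3.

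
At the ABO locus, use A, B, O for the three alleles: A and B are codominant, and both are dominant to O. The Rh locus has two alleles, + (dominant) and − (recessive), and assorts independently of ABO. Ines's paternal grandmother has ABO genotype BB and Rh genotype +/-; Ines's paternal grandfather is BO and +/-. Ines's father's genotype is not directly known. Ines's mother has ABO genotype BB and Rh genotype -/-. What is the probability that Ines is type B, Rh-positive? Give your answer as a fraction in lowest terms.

Ines's father's ABO genotype from BB × BO: 1/2 BB, 1/2 BO.
Crossing each possibility with the mother BB and summing P(type B): 1/2·1 + 1/2·1 = 1.
Similarly for Rh via the father's Rh distribution: P(Rh+) = 1/2.
Independent loci: 1 × 1/2 = 1/2.

1/2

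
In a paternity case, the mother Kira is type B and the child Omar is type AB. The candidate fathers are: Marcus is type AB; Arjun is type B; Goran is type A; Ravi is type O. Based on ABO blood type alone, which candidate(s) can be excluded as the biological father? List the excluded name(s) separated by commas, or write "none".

A candidate is excluded only if no genotype consistent with his phenotype could produce a type AB child with a type B mother.
Arjun (type B): no genotype consistent with that phenotype can produce a type-AB child with a type-B mother.
Ravi (type O): no genotype consistent with that phenotype can produce a type-AB child with a type-B mother.

Arjun, Ravi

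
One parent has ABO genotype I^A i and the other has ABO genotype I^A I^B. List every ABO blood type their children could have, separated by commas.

Gametes from I^A i × I^A I^B give offspring ABO genotypes I^A I^A, I^A I^B, I^A i, I^B i, i.e. phenotypes A, B, AB.

A, B, AB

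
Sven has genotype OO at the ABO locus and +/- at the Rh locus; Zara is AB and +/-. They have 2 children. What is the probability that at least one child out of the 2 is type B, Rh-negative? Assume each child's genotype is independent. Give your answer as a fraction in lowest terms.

15/64

ABO cross OO × AB → 1/2 A, 1/2 B.
Rh cross +/- × +/- → 3/4 Rh+, 1/4 Rh-; so P(type B, Rh-negative) = 1/2 × 1/4 = 1/8 per child.
P(none) = (7/8)^2 = 49/64; P(at least one) = 1 − 49/64 = 15/64.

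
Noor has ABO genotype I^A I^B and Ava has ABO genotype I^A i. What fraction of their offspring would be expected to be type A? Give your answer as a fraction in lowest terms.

1/2

ABO cross I^A I^B × I^A i → offspring phenotypes: 1/2 A, 1/4 B, 1/4 AB.
So P(type A) = 1/2.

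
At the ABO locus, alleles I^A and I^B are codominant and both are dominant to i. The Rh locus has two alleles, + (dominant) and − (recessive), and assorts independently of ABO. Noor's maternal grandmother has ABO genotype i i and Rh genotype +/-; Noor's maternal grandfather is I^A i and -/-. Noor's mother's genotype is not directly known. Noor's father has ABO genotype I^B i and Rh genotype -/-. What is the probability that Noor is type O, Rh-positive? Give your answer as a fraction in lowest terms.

3/32

Noor's mother's ABO genotype from i i × I^A i: 1/2 I^A i, 1/2 i i.
Crossing each possibility with the father I^B i and summing P(type O): 1/2·1/4 + 1/2·1/2 = 3/8.
Similarly for Rh via the mother's Rh distribution: P(Rh+) = 1/4.
Independent loci: 3/8 × 1/4 = 3/32.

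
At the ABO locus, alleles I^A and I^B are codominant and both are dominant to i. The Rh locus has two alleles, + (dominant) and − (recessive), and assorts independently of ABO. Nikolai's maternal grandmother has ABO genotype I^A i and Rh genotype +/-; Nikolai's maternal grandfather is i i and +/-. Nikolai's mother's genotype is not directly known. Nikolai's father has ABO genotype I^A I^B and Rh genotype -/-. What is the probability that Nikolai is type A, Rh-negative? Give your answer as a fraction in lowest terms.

Nikolai's mother's ABO genotype from I^A i × i i: 1/2 I^A i, 1/2 i i.
Crossing each possibility with the father I^A I^B and summing P(type A): 1/2·1/2 + 1/2·1/2 = 1/2.
Similarly for Rh via the mother's Rh distribution: P(Rh-) = 1/2.
Independent loci: 1/2 × 1/2 = 1/4.

1/4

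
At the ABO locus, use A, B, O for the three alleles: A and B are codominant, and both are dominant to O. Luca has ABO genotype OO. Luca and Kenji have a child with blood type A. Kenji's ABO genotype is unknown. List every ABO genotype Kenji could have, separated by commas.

AA, AB, AO

For each candidate genotype of Kenji, check whether crossing it with OO can produce every observed child phenotype.
  AA → possible child types {A} ✓
  AB → possible child types {A, B} ✓
  AO → possible child types {O, A} ✓
  BB → possible child types {B} ✗
  BO → possible child types {O, B} ✗
  OO → possible child types {O} ✗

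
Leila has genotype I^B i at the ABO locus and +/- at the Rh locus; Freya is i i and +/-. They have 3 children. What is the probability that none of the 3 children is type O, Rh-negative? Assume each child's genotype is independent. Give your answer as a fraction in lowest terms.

ABO cross I^B i × i i → 1/2 O, 1/2 B.
Rh cross +/- × +/- → 3/4 Rh+, 1/4 Rh-; so P(type O, Rh-negative) = 1/2 × 1/4 = 1/8 per child.
P(not type O, Rh-negative) = 7/8 for one child; (7/8)^3 = 343/512.

343/512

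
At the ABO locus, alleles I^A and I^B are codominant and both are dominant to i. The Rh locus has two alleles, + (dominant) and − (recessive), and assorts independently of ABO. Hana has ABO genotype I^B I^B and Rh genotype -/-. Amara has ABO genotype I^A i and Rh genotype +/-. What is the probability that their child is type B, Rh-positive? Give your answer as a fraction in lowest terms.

ABO cross I^B I^B × I^A i → offspring phenotypes: 1/2 B, 1/2 AB.
Rh cross -/- × +/- → 1/2 Rh+, 1/2 Rh-.
Independent loci: P(type B, Rh-positive) = 1/2 × 1/2 = 1/4.

1/4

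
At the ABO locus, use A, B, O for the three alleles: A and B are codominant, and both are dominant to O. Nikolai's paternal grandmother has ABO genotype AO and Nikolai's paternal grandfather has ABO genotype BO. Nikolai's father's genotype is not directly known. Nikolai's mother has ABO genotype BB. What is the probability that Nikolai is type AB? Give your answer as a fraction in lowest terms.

Nikolai's father's ABO genotype from AO × BO: 1/4 AB, 1/4 AO, 1/4 BO, 1/4 OO.
Crossing each possibility with the mother BB and summing P(type AB): 1/4·1/2 + 1/4·1/2 + 1/4·0 + 1/4·0 = 1/4.

1/4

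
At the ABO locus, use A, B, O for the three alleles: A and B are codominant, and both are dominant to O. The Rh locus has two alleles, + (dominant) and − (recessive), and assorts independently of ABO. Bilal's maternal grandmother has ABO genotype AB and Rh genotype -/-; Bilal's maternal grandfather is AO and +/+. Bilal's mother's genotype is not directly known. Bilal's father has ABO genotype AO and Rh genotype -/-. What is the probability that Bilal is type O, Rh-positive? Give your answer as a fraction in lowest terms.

1/16

Bilal's mother's ABO genotype from AB × AO: 1/4 AA, 1/4 AB, 1/4 AO, 1/4 BO.
Crossing each possibility with the father AO and summing P(type O): 1/4·0 + 1/4·0 + 1/4·1/4 + 1/4·1/4 = 1/8.
Similarly for Rh via the mother's Rh distribution: P(Rh+) = 1/2.
Independent loci: 1/8 × 1/2 = 1/16.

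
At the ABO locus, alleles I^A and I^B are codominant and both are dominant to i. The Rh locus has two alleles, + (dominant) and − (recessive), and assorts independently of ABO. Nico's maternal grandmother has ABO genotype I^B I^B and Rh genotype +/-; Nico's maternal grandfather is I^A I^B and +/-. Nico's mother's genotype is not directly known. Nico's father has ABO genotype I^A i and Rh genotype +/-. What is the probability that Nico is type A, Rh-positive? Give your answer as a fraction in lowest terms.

Nico's mother's ABO genotype from I^B I^B × I^A I^B: 1/2 I^A I^B, 1/2 I^B I^B.
Crossing each possibility with the father I^A i and summing P(type A): 1/2·1/2 + 1/2·0 = 1/4.
Similarly for Rh via the mother's Rh distribution: P(Rh+) = 3/4.
Independent loci: 1/4 × 3/4 = 3/16.

3/16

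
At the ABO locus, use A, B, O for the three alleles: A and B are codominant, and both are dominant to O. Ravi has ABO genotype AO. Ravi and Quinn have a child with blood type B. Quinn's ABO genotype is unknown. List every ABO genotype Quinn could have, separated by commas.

AB, BB, BO

For each candidate genotype of Quinn, check whether crossing it with AO can produce every observed child phenotype.
  AA → possible child types {A} ✗
  AB → possible child types {A, B, AB} ✓
  AO → possible child types {O, A} ✗
  BB → possible child types {B, AB} ✓
  BO → possible child types {O, A, B, AB} ✓
  OO → possible child types {O, A} ✗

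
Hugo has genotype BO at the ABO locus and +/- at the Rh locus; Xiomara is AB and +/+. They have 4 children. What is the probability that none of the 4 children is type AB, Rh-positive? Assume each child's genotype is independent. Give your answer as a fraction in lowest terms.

81/256

ABO cross BO × AB → 1/4 A, 1/2 B, 1/4 AB.
Rh cross +/- × +/+ → 1 Rh+; so P(type AB, Rh-positive) = 1/4 × 1 = 1/4 per child.
P(not type AB, Rh-positive) = 3/4 for one child; (3/4)^4 = 81/256.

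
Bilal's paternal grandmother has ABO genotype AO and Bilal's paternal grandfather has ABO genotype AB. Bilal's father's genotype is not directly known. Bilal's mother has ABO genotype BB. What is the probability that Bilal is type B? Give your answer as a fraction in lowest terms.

1/2

Bilal's father's ABO genotype from AO × AB: 1/4 AA, 1/4 AB, 1/4 AO, 1/4 BO.
Crossing each possibility with the mother BB and summing P(type B): 1/4·0 + 1/4·1/2 + 1/4·1/2 + 1/4·1 = 1/2.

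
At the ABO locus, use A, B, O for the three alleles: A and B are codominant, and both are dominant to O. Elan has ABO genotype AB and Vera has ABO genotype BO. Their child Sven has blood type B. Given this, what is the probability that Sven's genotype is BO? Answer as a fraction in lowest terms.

Cross AB × BO → 1/4 AB, 1/4 AO, 1/4 BB, 1/4 BO.
Type-B genotypes among offspring: BB (1/4), BO (1/4); total 1/2.
P(BO | type B) = (1/4) / (1/2) = 1/2.

1/2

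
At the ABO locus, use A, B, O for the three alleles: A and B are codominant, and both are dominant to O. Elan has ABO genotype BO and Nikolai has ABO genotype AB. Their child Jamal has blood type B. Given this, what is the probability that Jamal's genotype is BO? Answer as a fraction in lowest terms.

Cross BO × AB → 1/4 AB, 1/4 AO, 1/4 BB, 1/4 BO.
Type-B genotypes among offspring: BB (1/4), BO (1/4); total 1/2.
P(BO | type B) = (1/4) / (1/2) = 1/2.

1/2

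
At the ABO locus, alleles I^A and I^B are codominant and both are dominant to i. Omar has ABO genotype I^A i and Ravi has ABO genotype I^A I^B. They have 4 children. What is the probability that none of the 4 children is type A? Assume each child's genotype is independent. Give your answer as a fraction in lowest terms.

ABO cross I^A i × I^A I^B → 1/2 A, 1/4 B, 1/4 AB.
So P(type A) = 1/2 per child.
P(not type A) = 1/2 for one child; (1/2)^4 = 1/16.

1/16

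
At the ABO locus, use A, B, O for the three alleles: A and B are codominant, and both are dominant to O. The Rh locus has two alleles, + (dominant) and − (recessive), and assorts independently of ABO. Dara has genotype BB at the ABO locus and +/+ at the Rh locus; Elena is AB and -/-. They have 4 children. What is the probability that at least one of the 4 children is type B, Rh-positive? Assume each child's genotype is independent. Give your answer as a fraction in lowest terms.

15/16

ABO cross BB × AB → 1/2 B, 1/2 AB.
Rh cross +/+ × -/- → 1 Rh+; so P(type B, Rh-positive) = 1/2 × 1 = 1/2 per child.
P(none) = (1/2)^4 = 1/16; P(at least one) = 1 − 1/16 = 15/16.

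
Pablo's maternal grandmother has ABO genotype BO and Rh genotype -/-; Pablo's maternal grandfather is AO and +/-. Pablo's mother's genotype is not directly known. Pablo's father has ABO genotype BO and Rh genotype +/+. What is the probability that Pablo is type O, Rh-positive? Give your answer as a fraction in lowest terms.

Pablo's mother's ABO genotype from BO × AO: 1/4 AB, 1/4 AO, 1/4 BO, 1/4 OO.
Crossing each possibility with the father BO and summing P(type O): 1/4·0 + 1/4·1/4 + 1/4·1/4 + 1/4·1/2 = 1/4.
Similarly for Rh via the mother's Rh distribution: P(Rh+) = 1.
Independent loci: 1/4 × 1 = 1/4.

1/4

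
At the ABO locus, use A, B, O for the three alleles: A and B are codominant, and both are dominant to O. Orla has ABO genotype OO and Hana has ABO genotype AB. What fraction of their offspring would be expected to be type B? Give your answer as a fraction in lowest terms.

ABO cross OO × AB → offspring phenotypes: 1/2 A, 1/2 B.
So P(type B) = 1/2.

1/2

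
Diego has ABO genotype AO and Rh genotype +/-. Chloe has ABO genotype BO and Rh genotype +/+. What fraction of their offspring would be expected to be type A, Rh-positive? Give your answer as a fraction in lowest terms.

1/4

ABO cross AO × BO → offspring phenotypes: 1/4 O, 1/4 A, 1/4 B, 1/4 AB.
Rh cross +/- × +/+ → 1 Rh+.
Independent loci: P(type A, Rh-positive) = 1/4 × 1 = 1/4.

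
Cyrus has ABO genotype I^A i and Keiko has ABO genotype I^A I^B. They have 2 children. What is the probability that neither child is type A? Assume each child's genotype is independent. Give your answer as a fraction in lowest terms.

ABO cross I^A i × I^A I^B → 1/2 A, 1/4 B, 1/4 AB.
So P(type A) = 1/2 per child.
P(not type A) = 1/2 for one child; (1/2)^2 = 1/4.

1/4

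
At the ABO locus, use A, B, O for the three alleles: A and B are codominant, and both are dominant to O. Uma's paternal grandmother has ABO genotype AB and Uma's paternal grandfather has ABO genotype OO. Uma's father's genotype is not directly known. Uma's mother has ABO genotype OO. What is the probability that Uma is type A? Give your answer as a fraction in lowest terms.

1/4

Uma's father's ABO genotype from AB × OO: 1/2 AO, 1/2 BO.
Crossing each possibility with the mother OO and summing P(type A): 1/2·1/2 + 1/2·0 = 1/4.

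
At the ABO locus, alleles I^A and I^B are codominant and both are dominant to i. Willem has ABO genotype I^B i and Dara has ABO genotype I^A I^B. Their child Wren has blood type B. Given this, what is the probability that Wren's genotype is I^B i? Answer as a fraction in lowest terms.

1/2

Cross I^B i × I^A I^B → 1/4 I^A I^B, 1/4 I^A i, 1/4 I^B I^B, 1/4 I^B i.
Type-B genotypes among offspring: I^B I^B (1/4), I^B i (1/4); total 1/2.
P(I^B i | type B) = (1/4) / (1/2) = 1/2.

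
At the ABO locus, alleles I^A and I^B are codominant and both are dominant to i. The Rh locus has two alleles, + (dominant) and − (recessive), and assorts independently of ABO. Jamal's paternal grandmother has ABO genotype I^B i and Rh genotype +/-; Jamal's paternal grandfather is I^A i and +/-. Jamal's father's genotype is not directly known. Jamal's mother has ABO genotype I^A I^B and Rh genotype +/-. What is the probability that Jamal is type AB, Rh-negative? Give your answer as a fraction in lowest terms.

1/16

Jamal's father's ABO genotype from I^B i × I^A i: 1/4 I^A I^B, 1/4 I^A i, 1/4 I^B i, 1/4 i i.
Crossing each possibility with the mother I^A I^B and summing P(type AB): 1/4·1/2 + 1/4·1/4 + 1/4·1/4 + 1/4·0 = 1/4.
Similarly for Rh via the father's Rh distribution: P(Rh-) = 1/4.
Independent loci: 1/4 × 1/4 = 1/16.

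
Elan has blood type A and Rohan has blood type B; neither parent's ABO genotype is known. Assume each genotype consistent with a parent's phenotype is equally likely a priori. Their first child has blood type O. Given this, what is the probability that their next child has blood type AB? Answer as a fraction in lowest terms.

1/4

Possible genotypes: Elan ∈ {I^A I^A, I^A i}; Rohan ∈ {I^B I^B, I^B i}.
Weight each parental genotype pair by prior × P(type-O child):
  I^A i × I^B i: posterior weight 1; P(next child type AB) = 1/4.
Weighted sum = 1/4.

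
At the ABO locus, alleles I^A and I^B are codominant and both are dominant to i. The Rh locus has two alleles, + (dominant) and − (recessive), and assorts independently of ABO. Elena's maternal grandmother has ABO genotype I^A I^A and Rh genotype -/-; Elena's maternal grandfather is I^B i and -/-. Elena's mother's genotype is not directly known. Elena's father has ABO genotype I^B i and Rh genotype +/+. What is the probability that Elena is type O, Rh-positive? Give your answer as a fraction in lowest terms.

Elena's mother's ABO genotype from I^A I^A × I^B i: 1/2 I^A I^B, 1/2 I^A i.
Crossing each possibility with the father I^B i and summing P(type O): 1/2·0 + 1/2·1/4 = 1/8.
Similarly for Rh via the mother's Rh distribution: P(Rh+) = 1.
Independent loci: 1/8 × 1 = 1/8.

1/8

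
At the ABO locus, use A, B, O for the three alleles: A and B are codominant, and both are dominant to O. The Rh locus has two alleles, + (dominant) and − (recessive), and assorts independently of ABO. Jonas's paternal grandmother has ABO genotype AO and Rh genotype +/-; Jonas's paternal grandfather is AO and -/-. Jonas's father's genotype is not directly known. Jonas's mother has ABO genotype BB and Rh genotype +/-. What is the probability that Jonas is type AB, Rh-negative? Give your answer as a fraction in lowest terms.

Jonas's father's ABO genotype from AO × AO: 1/4 AA, 1/2 AO, 1/4 OO.
Crossing each possibility with the mother BB and summing P(type AB): 1/4·1 + 1/2·1/2 + 1/4·0 = 1/2.
Similarly for Rh via the father's Rh distribution: P(Rh-) = 3/8.
Independent loci: 1/2 × 3/8 = 3/16.

3/16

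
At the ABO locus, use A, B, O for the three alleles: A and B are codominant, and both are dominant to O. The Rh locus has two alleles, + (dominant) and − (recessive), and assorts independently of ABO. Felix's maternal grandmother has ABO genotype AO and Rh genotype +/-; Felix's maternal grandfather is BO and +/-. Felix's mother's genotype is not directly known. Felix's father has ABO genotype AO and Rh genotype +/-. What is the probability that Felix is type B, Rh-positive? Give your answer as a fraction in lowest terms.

3/32

Felix's mother's ABO genotype from AO × BO: 1/4 AB, 1/4 AO, 1/4 BO, 1/4 OO.
Crossing each possibility with the father AO and summing P(type B): 1/4·1/4 + 1/4·0 + 1/4·1/4 + 1/4·0 = 1/8.
Similarly for Rh via the mother's Rh distribution: P(Rh+) = 3/4.
Independent loci: 1/8 × 3/4 = 3/32.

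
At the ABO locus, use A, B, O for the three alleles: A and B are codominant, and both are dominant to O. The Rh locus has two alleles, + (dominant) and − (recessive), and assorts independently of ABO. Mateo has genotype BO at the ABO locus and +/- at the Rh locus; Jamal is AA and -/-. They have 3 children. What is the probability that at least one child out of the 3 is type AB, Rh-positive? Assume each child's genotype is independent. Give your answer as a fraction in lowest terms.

ABO cross BO × AA → 1/2 A, 1/2 AB.
Rh cross +/- × -/- → 1/2 Rh+, 1/2 Rh-; so P(type AB, Rh-positive) = 1/2 × 1/2 = 1/4 per child.
P(none) = (3/4)^3 = 27/64; P(at least one) = 1 − 27/64 = 37/64.

37/64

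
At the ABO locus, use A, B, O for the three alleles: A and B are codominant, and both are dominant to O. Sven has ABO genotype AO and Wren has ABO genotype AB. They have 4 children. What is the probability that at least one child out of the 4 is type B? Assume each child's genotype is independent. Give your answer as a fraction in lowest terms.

ABO cross AO × AB → 1/2 A, 1/4 B, 1/4 AB.
So P(type B) = 1/4 per child.
P(none) = (3/4)^4 = 81/256; P(at least one) = 1 − 81/256 = 175/256.

175/256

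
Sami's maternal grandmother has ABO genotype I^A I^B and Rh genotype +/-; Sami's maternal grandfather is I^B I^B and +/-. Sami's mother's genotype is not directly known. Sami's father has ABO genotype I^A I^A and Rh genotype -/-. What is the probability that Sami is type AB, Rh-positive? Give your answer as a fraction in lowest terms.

Sami's mother's ABO genotype from I^A I^B × I^B I^B: 1/2 I^A I^B, 1/2 I^B I^B.
Crossing each possibility with the father I^A I^A and summing P(type AB): 1/2·1/2 + 1/2·1 = 3/4.
Similarly for Rh via the mother's Rh distribution: P(Rh+) = 1/2.
Independent loci: 3/4 × 1/2 = 3/8.

3/8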